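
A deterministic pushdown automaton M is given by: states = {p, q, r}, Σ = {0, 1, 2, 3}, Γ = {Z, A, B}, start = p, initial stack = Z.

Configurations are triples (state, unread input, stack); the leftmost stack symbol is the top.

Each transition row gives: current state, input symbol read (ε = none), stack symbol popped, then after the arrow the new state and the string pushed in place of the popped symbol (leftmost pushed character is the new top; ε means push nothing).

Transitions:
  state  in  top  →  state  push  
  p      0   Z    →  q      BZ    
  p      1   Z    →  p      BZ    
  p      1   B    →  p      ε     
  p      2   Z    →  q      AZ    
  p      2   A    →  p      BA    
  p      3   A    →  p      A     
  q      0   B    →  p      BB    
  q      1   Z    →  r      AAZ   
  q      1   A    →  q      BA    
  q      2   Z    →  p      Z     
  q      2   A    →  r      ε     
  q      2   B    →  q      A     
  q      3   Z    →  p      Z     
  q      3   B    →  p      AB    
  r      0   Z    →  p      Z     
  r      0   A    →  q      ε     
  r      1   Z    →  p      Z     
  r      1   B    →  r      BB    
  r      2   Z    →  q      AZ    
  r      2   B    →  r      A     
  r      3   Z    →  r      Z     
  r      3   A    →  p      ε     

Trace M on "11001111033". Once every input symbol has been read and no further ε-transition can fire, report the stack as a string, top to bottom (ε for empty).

(p, 11001111033, Z) ⊢ (p, 1001111033, BZ) ⊢ (p, 001111033, Z) ⊢ (q, 01111033, BZ) ⊢ (p, 1111033, BBZ) ⊢ (p, 111033, BZ) ⊢ (p, 11033, Z) ⊢ (p, 1033, BZ) ⊢ (p, 033, Z) ⊢ (q, 33, BZ) ⊢ (p, 3, ABZ) ⊢ (p, ε, ABZ)
All input consumed in state p with stack ABZ.

ABZ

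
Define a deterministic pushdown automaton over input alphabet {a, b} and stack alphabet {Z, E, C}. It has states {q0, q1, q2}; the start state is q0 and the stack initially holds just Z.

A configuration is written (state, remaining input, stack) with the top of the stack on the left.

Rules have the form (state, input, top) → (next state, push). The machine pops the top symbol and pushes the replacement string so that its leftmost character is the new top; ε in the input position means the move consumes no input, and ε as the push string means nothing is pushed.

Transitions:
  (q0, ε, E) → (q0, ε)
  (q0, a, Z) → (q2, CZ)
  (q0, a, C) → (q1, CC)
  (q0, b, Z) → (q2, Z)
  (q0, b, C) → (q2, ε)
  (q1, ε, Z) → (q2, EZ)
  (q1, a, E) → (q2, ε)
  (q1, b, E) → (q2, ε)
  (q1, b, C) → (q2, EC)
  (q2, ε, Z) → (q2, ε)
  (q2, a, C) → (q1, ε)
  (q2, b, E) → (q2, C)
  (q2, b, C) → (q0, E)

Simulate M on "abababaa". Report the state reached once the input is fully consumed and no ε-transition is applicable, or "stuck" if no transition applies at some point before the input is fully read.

(q0, abababaa, Z)
  read a, top Z: go to q2, push CZ → (q2, bababaa, CZ)
  read b, top C: go to q0, push E → (q0, ababaa, EZ)
  ε-move, top E: go to q0, push ε → (q0, ababaa, Z)
  read a, top Z: go to q2, push CZ → (q2, babaa, CZ)
  read b, top C: go to q0, push E → (q0, abaa, EZ)
  ε-move, top E: go to q0, push ε → (q0, abaa, Z)
  read a, top Z: go to q2, push CZ → (q2, baa, CZ)
  read b, top C: go to q0, push E → (q0, aa, EZ)
  ε-move, top E: go to q0, push ε → (q0, aa, Z)
  read a, top Z: go to q2, push CZ → (q2, a, CZ)
  read a, top C: go to q1, push ε → (q1, ε, Z)
  ε-move, top Z: go to q2, push EZ → (q2, ε, EZ)
All input consumed; M is in state q2.

q2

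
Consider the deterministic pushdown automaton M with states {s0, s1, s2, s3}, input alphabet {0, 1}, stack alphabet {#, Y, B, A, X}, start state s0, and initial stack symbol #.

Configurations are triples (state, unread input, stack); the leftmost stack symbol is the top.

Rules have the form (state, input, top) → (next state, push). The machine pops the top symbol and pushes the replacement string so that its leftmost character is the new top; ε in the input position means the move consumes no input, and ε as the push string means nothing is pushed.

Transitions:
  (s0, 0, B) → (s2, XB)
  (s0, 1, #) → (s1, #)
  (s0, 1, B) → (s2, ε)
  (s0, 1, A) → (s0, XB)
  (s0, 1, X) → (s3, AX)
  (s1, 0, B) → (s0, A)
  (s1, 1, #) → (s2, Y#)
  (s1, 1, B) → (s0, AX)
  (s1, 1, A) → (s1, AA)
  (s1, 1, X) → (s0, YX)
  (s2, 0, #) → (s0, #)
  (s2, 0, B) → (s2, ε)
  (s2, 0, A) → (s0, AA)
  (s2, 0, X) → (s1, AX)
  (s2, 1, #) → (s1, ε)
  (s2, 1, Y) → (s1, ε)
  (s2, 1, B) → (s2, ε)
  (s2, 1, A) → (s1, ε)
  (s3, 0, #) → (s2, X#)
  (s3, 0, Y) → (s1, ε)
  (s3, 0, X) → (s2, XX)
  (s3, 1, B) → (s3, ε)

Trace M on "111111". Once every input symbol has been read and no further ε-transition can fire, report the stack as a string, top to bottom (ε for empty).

Y#

(s0, 111111, #)
  read 1, top #: go to s1, push # → (s1, 11111, #)
  read 1, top #: go to s2, push Y# → (s2, 1111, Y#)
  read 1, top Y: go to s1, push ε → (s1, 111, #)
  read 1, top #: go to s2, push Y# → (s2, 11, Y#)
  read 1, top Y: go to s1, push ε → (s1, 1, #)
  read 1, top #: go to s2, push Y# → (s2, ε, Y#)
All input consumed in state s2 with stack Y#.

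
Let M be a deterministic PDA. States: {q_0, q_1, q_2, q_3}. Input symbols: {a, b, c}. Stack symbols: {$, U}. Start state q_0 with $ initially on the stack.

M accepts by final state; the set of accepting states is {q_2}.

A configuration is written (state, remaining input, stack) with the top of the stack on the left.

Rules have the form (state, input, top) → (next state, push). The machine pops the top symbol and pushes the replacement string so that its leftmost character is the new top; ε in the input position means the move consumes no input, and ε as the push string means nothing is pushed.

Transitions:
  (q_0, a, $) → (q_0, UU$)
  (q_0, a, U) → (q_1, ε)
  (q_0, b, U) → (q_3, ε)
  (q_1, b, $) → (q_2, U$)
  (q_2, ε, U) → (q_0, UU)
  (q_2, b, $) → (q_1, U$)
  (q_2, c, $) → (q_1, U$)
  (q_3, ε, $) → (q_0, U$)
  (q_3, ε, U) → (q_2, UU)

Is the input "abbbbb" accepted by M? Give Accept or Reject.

(q_0, abbbbb, $) ⊢ (q_0, bbbbb, UU$) ⊢ (q_3, bbbb, U$) ⊢ (q_2, bbbb, UU$) ⊢ (q_0, bbbb, UUU$) ⊢ (q_3, bbb, UU$) ⊢ (q_2, bbb, UUU$) ⊢ (q_0, bbb, UUUU$) ⊢ (q_3, bb, UUU$) ⊢ (q_2, bb, UUUU$) ⊢ (q_0, bb, UUUUU$) ⊢ (q_3, b, UUUU$) ⊢ (q_2, b, UUUUU$) ⊢ (q_0, b, UUUUUU$) ⊢ (q_3, ε, UUUUU$) ⊢ (q_2, ε, UUUUUU$)
All input consumed; state q_2 ∈ F.

Accept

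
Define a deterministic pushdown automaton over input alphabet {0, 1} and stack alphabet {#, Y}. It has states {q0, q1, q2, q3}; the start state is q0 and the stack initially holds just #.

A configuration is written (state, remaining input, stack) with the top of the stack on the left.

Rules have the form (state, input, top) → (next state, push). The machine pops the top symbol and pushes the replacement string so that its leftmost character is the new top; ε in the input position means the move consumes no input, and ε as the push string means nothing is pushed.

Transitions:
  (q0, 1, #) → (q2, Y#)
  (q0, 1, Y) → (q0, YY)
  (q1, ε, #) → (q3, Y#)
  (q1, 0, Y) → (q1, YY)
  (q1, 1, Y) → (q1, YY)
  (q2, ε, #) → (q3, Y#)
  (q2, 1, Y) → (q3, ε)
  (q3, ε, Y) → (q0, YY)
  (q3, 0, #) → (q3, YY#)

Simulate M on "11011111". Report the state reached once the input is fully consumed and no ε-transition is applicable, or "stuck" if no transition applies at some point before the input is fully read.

(q0, 11011111, #)
  read 1, top #: go to q2, push Y# → (q2, 1011111, Y#)
  read 1, top Y: go to q3, push ε → (q3, 011111, #)
  read 0, top #: go to q3, push YY# → (q3, 11111, YY#)
  ε-move, top Y: go to q0, push YY → (q0, 11111, YYY#)
  read 1, top Y: go to q0, push YY → (q0, 1111, YYYY#)
  read 1, top Y: go to q0, push YY → (q0, 111, YYYYY#)
  read 1, top Y: go to q0, push YY → (q0, 11, YYYYYY#)
  read 1, top Y: go to q0, push YY → (q0, 1, YYYYYYY#)
  read 1, top Y: go to q0, push YY → (q0, ε, YYYYYYYY#)
All input consumed; M is in state q0.

q0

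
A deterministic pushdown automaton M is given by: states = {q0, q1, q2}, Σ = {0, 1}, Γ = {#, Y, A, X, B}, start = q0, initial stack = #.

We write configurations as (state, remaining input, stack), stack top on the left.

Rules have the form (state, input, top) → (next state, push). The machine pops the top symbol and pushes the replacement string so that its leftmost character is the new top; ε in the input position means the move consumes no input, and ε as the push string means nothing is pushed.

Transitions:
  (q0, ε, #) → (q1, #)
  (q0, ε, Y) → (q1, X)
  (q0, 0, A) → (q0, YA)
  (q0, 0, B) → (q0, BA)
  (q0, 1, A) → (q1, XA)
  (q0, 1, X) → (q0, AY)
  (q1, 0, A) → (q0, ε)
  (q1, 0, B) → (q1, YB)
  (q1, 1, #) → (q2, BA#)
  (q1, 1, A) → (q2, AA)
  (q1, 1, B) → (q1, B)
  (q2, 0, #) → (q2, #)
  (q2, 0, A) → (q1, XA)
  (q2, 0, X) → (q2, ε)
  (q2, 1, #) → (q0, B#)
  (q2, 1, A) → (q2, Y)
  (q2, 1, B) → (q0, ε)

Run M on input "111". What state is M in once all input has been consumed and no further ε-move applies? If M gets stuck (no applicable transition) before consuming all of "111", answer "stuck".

(q0, 111, #)
  ε-move, top #: go to q1, push # → (q1, 111, #)
  read 1, top #: go to q2, push BA# → (q2, 11, BA#)
  read 1, top B: go to q0, push ε → (q0, 1, A#)
  read 1, top A: go to q1, push XA → (q1, ε, XA#)
All input consumed; M is in state q1.

q1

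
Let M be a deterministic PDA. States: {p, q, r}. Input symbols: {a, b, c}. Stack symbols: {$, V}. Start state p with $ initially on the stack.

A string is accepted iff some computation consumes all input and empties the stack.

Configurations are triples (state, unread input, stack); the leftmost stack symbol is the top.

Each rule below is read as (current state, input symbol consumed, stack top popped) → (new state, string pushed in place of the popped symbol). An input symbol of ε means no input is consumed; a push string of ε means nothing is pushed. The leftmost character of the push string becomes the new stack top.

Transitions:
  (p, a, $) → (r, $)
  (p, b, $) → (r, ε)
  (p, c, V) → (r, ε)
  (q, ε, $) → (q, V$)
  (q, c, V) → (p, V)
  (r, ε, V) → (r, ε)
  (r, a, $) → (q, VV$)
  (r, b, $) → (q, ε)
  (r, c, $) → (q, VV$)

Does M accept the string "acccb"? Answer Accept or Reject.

Accept

(p, acccb, $) ⊢ (r, cccb, $) ⊢ (q, ccb, VV$) ⊢ (p, cb, VV$) ⊢ (r, b, V$) ⊢ (r, b, $) ⊢ (q, ε, ε)
All input consumed and the stack is empty.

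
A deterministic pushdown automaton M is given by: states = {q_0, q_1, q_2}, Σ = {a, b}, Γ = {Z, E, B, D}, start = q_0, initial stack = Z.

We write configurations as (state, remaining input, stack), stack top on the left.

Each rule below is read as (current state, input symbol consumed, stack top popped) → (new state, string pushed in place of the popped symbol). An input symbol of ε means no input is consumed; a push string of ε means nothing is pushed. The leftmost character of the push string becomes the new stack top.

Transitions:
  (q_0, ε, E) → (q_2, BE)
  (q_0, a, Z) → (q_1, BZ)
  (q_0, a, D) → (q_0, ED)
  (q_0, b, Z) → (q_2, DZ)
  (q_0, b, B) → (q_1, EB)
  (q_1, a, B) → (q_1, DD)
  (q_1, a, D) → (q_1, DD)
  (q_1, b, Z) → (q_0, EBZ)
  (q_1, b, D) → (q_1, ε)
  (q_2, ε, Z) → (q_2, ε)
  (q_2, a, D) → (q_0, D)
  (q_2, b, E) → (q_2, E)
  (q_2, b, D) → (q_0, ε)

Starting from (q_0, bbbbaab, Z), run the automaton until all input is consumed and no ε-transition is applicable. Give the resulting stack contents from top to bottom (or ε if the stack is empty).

(q_0, bbbbaab, Z)
  read b, top Z: go to q_2, push DZ → (q_2, bbbaab, DZ)
  read b, top D: go to q_0, push ε → (q_0, bbaab, Z)
  read b, top Z: go to q_2, push DZ → (q_2, baab, DZ)
  read b, top D: go to q_0, push ε → (q_0, aab, Z)
  read a, top Z: go to q_1, push BZ → (q_1, ab, BZ)
  read a, top B: go to q_1, push DD → (q_1, b, DDZ)
  read b, top D: go to q_1, push ε → (q_1, ε, DZ)
All input consumed in state q_1 with stack DZ.

DZ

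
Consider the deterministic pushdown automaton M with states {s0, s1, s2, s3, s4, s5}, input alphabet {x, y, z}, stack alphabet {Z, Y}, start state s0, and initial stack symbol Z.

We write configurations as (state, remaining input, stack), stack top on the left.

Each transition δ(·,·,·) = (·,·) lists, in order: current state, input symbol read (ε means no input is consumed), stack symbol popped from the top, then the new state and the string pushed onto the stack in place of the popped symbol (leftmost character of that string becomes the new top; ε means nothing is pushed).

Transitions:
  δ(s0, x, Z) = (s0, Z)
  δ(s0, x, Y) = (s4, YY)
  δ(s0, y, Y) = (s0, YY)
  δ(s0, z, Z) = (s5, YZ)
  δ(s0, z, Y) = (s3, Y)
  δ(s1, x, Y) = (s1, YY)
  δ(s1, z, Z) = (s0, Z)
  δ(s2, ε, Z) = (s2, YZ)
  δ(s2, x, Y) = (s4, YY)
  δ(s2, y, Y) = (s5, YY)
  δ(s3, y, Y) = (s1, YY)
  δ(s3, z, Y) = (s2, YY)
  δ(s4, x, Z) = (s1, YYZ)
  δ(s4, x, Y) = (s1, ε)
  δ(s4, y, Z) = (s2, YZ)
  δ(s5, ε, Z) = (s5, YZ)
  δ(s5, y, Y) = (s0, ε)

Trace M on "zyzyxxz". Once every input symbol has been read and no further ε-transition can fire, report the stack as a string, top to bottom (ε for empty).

YZ

(s0, zyzyxxz, Z) ⊢ (s5, yzyxxz, YZ) ⊢ (s0, zyxxz, Z) ⊢ (s5, yxxz, YZ) ⊢ (s0, xxz, Z) ⊢ (s0, xz, Z) ⊢ (s0, z, Z) ⊢ (s5, ε, YZ)
All input consumed in state s5 with stack YZ.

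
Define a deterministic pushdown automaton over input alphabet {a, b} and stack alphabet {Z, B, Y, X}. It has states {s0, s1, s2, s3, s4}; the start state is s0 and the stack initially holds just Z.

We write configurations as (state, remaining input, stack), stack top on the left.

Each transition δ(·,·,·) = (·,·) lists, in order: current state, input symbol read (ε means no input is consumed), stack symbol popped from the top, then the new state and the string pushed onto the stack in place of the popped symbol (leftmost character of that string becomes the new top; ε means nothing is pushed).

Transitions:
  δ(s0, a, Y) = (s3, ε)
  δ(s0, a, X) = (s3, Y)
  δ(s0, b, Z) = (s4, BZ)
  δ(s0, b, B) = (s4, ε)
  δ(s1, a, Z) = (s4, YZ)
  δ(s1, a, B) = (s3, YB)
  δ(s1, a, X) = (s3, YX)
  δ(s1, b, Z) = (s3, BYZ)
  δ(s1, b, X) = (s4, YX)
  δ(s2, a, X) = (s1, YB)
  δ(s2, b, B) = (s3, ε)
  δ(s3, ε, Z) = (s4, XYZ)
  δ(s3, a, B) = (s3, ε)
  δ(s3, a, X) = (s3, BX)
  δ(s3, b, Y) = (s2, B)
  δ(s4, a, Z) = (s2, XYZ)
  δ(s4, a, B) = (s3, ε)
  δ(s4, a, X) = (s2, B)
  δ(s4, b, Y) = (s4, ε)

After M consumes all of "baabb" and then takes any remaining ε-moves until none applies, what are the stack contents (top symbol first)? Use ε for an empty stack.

(s0, baabb, Z) ⊢ (s4, aabb, BZ) ⊢ (s3, abb, Z) ⊢ (s4, abb, XYZ) ⊢ (s2, bb, BYZ) ⊢ (s3, b, YZ) ⊢ (s2, ε, BZ)
All input consumed in state s2 with stack BZ.

BZ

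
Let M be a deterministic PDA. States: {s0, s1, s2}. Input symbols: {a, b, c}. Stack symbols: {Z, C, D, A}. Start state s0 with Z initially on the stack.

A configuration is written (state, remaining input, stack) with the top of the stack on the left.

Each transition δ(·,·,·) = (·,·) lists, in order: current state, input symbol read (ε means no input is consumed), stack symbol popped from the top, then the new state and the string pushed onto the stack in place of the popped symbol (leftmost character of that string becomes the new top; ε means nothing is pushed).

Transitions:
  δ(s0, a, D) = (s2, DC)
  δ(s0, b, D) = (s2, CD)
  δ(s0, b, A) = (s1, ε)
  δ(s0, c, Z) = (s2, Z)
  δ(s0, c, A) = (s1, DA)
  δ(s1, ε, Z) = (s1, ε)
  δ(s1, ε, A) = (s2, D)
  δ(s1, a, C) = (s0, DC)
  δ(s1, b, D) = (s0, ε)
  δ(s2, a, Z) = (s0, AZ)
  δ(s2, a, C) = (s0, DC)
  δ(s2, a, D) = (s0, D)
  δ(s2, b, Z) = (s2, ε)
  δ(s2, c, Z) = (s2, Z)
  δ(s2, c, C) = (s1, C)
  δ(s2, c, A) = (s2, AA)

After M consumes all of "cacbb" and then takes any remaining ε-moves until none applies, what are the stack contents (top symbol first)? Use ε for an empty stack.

(s0, cacbb, Z)
  read c, top Z: go to s2, push Z → (s2, acbb, Z)
  read a, top Z: go to s0, push AZ → (s0, cbb, AZ)
  read c, top A: go to s1, push DA → (s1, bb, DAZ)
  read b, top D: go to s0, push ε → (s0, b, AZ)
  read b, top A: go to s1, push ε → (s1, ε, Z)
  ε-move, top Z: go to s1, push ε → (s1, ε, ε)
All input consumed in state s1 with stack ε.

ε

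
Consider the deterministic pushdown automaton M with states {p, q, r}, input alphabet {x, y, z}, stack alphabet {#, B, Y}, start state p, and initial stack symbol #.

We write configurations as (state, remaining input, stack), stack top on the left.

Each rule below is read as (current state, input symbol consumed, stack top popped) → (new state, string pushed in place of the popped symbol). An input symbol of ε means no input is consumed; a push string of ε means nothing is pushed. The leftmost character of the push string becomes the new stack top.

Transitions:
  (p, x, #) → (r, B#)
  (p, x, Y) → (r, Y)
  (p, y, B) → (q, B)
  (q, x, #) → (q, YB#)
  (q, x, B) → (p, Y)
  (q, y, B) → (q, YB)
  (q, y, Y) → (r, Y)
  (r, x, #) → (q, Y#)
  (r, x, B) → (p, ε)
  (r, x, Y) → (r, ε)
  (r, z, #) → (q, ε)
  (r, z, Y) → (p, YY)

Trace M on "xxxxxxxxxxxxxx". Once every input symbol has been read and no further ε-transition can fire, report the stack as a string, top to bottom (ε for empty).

(p, xxxxxxxxxxxxxx, #) ⊢ (r, xxxxxxxxxxxxx, B#) ⊢ (p, xxxxxxxxxxxx, #) ⊢ (r, xxxxxxxxxxx, B#) ⊢ (p, xxxxxxxxxx, #) ⊢ (r, xxxxxxxxx, B#) ⊢ (p, xxxxxxxx, #) ⊢ (r, xxxxxxx, B#) ⊢ (p, xxxxxx, #) ⊢ (r, xxxxx, B#) ⊢ (p, xxxx, #) ⊢ (r, xxx, B#) ⊢ (p, xx, #) ⊢ (r, x, B#) ⊢ (p, ε, #)
All input consumed in state p with stack #.

#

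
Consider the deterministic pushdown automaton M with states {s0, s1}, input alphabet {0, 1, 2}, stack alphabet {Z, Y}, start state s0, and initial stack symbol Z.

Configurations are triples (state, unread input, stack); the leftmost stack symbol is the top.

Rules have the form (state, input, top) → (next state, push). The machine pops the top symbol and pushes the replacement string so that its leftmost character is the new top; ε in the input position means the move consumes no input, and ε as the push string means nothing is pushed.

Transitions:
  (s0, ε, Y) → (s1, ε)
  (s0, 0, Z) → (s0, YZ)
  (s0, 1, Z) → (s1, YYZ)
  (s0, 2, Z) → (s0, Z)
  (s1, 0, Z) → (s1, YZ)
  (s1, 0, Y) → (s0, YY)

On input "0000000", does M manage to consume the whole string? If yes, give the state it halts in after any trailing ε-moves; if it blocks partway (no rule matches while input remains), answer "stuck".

s1

(s0, 0000000, Z)
  read 0, top Z: go to s0, push YZ → (s0, 000000, YZ)
  ε-move, top Y: go to s1, push ε → (s1, 000000, Z)
  read 0, top Z: go to s1, push YZ → (s1, 00000, YZ)
  read 0, top Y: go to s0, push YY → (s0, 0000, YYZ)
  ε-move, top Y: go to s1, push ε → (s1, 0000, YZ)
  read 0, top Y: go to s0, push YY → (s0, 000, YYZ)
  ε-move, top Y: go to s1, push ε → (s1, 000, YZ)
  read 0, top Y: go to s0, push YY → (s0, 00, YYZ)
  ε-move, top Y: go to s1, push ε → (s1, 00, YZ)
  read 0, top Y: go to s0, push YY → (s0, 0, YYZ)
  ε-move, top Y: go to s1, push ε → (s1, 0, YZ)
  read 0, top Y: go to s0, push YY → (s0, ε, YYZ)
  ε-move, top Y: go to s1, push ε → (s1, ε, YZ)
All input consumed; M is in state s1.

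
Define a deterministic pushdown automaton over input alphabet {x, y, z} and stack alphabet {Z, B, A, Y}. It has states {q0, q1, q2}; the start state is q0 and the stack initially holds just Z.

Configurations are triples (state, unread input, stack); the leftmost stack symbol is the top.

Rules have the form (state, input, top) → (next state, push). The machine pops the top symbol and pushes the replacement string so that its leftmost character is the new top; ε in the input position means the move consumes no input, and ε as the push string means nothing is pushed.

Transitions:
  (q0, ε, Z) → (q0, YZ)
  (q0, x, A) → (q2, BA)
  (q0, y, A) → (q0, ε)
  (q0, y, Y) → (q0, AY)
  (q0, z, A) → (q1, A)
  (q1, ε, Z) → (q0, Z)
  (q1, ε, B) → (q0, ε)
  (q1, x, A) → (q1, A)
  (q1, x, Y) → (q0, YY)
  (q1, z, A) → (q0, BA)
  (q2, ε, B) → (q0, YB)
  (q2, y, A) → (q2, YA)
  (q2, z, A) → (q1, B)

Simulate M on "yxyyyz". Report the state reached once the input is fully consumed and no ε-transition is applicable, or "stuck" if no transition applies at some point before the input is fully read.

(q0, yxyyyz, Z)
  ε-move, top Z: go to q0, push YZ → (q0, yxyyyz, YZ)
  read y, top Y: go to q0, push AY → (q0, xyyyz, AYZ)
  read x, top A: go to q2, push BA → (q2, yyyz, BAYZ)
  ε-move, top B: go to q0, push YB → (q0, yyyz, YBAYZ)
  read y, top Y: go to q0, push AY → (q0, yyz, AYBAYZ)
  read y, top A: go to q0, push ε → (q0, yz, YBAYZ)
  read y, top Y: go to q0, push AY → (q0, z, AYBAYZ)
  read z, top A: go to q1, push A → (q1, ε, AYBAYZ)
All input consumed; M is in state q1.

q1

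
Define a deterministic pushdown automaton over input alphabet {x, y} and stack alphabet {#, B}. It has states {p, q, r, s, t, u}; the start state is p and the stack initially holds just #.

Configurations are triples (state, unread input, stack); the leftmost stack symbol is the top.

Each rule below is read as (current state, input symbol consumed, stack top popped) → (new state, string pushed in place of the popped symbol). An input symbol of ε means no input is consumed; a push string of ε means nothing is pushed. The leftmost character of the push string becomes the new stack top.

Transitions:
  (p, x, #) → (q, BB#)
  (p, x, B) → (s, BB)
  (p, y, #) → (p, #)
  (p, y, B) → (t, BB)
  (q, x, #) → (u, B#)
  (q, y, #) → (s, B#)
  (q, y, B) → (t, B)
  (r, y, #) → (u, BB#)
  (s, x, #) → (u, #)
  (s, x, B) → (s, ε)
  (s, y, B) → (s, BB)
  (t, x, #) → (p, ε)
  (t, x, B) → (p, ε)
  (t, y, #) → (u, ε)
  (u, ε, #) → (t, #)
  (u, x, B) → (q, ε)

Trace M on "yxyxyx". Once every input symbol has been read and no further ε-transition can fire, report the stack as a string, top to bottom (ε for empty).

B#

(p, yxyxyx, #) ⊢ (p, xyxyx, #) ⊢ (q, yxyx, BB#) ⊢ (t, xyx, BB#) ⊢ (p, yx, B#) ⊢ (t, x, BB#) ⊢ (p, ε, B#)
All input consumed in state p with stack B#.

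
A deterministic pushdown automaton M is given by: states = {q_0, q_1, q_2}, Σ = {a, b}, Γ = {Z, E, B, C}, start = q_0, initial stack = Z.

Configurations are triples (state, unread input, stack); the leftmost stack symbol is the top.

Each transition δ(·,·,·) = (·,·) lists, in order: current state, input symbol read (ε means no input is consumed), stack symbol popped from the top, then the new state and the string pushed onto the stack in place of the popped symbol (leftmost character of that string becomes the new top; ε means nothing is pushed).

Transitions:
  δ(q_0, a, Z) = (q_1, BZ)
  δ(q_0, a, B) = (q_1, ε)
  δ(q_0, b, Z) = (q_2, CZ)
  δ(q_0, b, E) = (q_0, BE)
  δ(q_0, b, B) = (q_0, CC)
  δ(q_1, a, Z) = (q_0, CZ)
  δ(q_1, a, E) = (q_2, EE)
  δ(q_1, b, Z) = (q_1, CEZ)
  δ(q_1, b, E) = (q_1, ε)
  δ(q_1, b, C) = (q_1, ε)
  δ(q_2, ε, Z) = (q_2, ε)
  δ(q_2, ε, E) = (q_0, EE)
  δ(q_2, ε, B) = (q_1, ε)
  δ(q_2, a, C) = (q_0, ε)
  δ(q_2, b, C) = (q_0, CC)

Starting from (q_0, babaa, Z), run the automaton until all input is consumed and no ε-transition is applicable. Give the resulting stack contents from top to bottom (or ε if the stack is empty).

BZ

(q_0, babaa, Z)
  read b, top Z: go to q_2, push CZ → (q_2, abaa, CZ)
  read a, top C: go to q_0, push ε → (q_0, baa, Z)
  read b, top Z: go to q_2, push CZ → (q_2, aa, CZ)
  read a, top C: go to q_0, push ε → (q_0, a, Z)
  read a, top Z: go to q_1, push BZ → (q_1, ε, BZ)
All input consumed in state q_1 with stack BZ.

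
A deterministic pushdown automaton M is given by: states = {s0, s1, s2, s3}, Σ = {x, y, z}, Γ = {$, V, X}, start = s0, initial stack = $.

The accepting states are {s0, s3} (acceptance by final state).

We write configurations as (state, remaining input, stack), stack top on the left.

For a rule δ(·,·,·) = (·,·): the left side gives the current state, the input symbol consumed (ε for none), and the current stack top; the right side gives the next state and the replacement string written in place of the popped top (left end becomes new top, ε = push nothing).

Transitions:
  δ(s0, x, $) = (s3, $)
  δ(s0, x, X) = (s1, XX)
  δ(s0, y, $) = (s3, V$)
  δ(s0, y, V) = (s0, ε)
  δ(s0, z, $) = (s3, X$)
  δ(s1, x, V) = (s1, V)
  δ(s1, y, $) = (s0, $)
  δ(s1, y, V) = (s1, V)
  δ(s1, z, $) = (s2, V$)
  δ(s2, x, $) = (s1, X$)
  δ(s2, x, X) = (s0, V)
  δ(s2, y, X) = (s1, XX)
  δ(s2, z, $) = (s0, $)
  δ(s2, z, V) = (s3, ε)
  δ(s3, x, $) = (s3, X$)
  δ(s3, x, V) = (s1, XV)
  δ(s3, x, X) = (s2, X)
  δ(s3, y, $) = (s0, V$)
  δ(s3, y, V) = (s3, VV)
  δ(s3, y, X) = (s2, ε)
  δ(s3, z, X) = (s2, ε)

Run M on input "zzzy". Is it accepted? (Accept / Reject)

(s0, zzzy, $) ⊢ (s3, zzy, X$) ⊢ (s2, zy, $) ⊢ (s0, y, $) ⊢ (s3, ε, V$)
All input consumed; state s3 ∈ F.

Accept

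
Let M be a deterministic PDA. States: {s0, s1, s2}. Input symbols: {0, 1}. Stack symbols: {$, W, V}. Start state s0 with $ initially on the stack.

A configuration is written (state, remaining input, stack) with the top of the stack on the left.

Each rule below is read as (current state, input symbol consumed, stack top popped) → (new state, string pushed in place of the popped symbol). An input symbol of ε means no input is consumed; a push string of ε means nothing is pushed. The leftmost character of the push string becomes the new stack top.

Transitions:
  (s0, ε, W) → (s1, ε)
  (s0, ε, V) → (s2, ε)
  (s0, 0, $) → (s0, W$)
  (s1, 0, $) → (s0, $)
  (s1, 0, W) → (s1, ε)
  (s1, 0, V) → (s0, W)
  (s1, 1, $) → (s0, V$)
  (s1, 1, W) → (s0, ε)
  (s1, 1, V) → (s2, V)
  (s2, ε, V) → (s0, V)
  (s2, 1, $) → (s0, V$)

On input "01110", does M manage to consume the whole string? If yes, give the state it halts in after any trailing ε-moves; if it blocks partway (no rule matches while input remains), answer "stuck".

(s0, 01110, $)
  read 0, top $: go to s0, push W$ → (s0, 1110, W$)
  ε-move, top W: go to s1, push ε → (s1, 1110, $)
  read 1, top $: go to s0, push V$ → (s0, 110, V$)
  ε-move, top V: go to s2, push ε → (s2, 110, $)
  read 1, top $: go to s0, push V$ → (s0, 10, V$)
  ε-move, top V: go to s2, push ε → (s2, 10, $)
  read 1, top $: go to s0, push V$ → (s0, 0, V$)
  ε-move, top V: go to s2, push ε → (s2, 0, $)
No transition for (s2, 0, top $); M blocks with input 0 remaining.

stuck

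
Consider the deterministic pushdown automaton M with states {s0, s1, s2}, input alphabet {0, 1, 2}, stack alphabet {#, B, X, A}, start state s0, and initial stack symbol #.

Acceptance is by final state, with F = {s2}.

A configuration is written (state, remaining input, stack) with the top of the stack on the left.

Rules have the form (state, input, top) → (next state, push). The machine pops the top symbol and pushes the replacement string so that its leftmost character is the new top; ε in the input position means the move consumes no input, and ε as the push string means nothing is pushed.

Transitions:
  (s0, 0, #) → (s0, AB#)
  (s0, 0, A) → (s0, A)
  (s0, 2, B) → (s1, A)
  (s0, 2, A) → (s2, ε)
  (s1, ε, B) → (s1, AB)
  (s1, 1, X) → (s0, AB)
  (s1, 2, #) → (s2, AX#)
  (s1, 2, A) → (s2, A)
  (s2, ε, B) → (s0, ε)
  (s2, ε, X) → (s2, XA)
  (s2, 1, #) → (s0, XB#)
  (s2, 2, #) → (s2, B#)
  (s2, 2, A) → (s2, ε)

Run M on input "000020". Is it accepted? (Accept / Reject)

(s0, 000020, #) ⊢ (s0, 00020, AB#) ⊢ (s0, 0020, AB#) ⊢ (s0, 020, AB#) ⊢ (s0, 20, AB#) ⊢ (s2, 0, B#) ⊢ (s0, 0, #) ⊢ (s0, ε, AB#)
All input consumed; state s0 ∉ F and no further ε-move applies.

Reject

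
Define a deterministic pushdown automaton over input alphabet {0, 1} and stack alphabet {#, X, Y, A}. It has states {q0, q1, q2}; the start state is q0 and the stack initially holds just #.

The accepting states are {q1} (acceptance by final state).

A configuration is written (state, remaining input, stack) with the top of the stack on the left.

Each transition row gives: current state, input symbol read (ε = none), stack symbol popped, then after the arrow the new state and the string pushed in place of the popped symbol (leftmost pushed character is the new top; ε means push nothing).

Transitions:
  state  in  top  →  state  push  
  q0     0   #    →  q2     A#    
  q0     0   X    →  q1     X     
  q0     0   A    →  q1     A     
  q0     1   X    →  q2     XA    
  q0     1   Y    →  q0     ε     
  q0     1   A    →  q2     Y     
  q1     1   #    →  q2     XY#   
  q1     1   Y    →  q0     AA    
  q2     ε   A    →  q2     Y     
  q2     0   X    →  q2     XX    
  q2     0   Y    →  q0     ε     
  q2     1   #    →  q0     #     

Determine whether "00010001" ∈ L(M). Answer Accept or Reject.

(q0, 00010001, #) ⊢ (q2, 0010001, A#) ⊢ (q2, 0010001, Y#) ⊢ (q0, 010001, #) ⊢ (q2, 10001, A#) ⊢ (q2, 10001, Y#)
No transition applies at (q2, 10001, Y#); input not fully consumed.

Reject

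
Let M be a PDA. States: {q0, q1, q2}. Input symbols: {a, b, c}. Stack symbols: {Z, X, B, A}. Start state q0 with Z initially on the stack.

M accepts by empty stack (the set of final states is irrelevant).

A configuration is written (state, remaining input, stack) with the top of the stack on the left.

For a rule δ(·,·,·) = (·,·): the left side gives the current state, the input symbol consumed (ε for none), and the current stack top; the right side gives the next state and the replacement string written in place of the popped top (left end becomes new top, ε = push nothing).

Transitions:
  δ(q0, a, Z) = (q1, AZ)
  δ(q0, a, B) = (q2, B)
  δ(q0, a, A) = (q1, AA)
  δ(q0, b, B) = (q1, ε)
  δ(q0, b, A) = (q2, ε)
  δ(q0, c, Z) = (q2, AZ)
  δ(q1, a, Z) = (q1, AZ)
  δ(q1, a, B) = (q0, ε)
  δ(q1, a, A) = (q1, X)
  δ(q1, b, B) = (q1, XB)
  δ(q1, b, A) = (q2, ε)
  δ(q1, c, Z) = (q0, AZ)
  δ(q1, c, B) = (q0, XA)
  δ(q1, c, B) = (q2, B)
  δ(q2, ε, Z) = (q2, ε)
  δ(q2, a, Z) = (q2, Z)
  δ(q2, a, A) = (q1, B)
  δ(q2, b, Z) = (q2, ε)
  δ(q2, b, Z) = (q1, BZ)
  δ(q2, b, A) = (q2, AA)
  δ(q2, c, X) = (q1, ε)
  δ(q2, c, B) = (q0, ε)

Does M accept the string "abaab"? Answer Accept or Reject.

One accepting computation: (q0, abaab, Z) ⊢ (q1, baab, AZ) ⊢ (q2, aab, Z) ⊢ (q2, ab, Z) ⊢ (q2, b, Z) ⊢ (q2, ε, ε)
All input consumed and the stack is empty.

Accept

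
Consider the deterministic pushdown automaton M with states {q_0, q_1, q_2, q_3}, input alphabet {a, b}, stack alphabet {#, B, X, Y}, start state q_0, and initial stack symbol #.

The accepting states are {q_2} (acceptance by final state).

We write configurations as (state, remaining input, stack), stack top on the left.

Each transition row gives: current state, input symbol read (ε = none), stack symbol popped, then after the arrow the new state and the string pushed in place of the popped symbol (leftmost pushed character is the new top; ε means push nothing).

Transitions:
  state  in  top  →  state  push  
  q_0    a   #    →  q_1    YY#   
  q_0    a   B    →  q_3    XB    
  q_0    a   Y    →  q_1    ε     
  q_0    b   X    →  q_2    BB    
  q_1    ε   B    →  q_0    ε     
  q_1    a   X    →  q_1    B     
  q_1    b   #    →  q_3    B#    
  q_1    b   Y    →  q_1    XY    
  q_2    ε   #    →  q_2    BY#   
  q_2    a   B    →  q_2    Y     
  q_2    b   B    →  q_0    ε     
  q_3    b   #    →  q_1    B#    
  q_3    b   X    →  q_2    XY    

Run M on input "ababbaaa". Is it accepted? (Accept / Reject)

Reject

(q_0, ababbaaa, #)
  read a, top #: go to q_1, push YY# → (q_1, babbaaa, YY#)
  read b, top Y: go to q_1, push XY → (q_1, abbaaa, XYY#)
  read a, top X: go to q_1, push B → (q_1, bbaaa, BYY#)
  ε-move, top B: go to q_0, push ε → (q_0, bbaaa, YY#)
No transition applies at (q_0, bbaaa, YY#); input not fully consumed.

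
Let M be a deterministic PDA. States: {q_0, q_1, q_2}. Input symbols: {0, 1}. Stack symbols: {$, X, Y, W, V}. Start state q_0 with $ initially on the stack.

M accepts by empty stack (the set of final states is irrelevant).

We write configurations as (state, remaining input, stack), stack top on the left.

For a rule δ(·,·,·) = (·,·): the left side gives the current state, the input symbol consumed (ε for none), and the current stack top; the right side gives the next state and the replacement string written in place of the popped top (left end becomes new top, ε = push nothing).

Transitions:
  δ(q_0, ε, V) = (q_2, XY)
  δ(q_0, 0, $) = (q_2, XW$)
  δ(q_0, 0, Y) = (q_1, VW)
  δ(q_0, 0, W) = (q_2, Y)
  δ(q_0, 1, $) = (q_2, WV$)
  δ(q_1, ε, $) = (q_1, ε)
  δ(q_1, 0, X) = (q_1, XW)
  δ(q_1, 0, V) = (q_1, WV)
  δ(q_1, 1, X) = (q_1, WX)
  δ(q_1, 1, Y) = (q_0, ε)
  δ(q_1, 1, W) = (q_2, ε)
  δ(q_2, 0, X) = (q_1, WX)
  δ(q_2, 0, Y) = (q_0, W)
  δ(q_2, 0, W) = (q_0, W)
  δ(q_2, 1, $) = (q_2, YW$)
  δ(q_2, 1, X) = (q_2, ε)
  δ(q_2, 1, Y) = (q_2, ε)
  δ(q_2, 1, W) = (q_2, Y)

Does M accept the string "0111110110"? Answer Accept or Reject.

(q_0, 0111110110, $)
  read 0, top $: go to q_2, push XW$ → (q_2, 111110110, XW$)
  read 1, top X: go to q_2, push ε → (q_2, 11110110, W$)
  read 1, top W: go to q_2, push Y → (q_2, 1110110, Y$)
  read 1, top Y: go to q_2, push ε → (q_2, 110110, $)
  read 1, top $: go to q_2, push YW$ → (q_2, 10110, YW$)
  read 1, top Y: go to q_2, push ε → (q_2, 0110, W$)
  read 0, top W: go to q_0, push W → (q_0, 110, W$)
No transition applies at (q_0, 110, W$); input not fully consumed.

Reject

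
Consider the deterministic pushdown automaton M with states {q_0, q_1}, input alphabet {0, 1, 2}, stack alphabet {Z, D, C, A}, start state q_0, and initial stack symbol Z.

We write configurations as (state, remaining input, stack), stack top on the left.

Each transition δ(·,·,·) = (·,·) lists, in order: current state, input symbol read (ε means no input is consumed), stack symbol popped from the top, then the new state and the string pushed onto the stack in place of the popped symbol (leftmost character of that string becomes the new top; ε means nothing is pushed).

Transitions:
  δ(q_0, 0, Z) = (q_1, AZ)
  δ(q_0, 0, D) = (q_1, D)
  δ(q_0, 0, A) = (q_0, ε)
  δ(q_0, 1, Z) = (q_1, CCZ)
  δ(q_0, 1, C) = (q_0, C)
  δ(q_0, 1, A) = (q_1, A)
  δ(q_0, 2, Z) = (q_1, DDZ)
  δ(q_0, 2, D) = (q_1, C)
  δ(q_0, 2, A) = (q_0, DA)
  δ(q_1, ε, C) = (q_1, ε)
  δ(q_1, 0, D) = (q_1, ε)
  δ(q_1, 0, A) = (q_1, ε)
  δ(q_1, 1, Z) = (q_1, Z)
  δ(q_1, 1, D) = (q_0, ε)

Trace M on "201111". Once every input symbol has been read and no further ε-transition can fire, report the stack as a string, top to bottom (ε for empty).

Z

(q_0, 201111, Z) ⊢ (q_1, 01111, DDZ) ⊢ (q_1, 1111, DZ) ⊢ (q_0, 111, Z) ⊢ (q_1, 11, CCZ) ⊢ (q_1, 11, CZ) ⊢ (q_1, 11, Z) ⊢ (q_1, 1, Z) ⊢ (q_1, ε, Z)
All input consumed in state q_1 with stack Z.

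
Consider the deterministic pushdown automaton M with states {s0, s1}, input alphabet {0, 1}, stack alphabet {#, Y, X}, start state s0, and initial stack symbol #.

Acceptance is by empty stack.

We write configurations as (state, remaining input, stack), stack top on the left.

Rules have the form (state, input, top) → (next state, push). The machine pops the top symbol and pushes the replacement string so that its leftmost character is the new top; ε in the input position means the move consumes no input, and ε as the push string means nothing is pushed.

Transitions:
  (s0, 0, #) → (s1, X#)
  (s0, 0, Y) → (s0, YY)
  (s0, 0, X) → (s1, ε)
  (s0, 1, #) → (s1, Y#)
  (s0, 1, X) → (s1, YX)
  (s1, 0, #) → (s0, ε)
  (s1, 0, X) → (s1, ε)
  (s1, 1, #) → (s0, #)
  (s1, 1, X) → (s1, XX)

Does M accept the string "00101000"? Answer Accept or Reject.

Accept

(s0, 00101000, #)
  read 0, top #: go to s1, push X# → (s1, 0101000, X#)
  read 0, top X: go to s1, push ε → (s1, 101000, #)
  read 1, top #: go to s0, push # → (s0, 01000, #)
  read 0, top #: go to s1, push X# → (s1, 1000, X#)
  read 1, top X: go to s1, push XX → (s1, 000, XX#)
  read 0, top X: go to s1, push ε → (s1, 00, X#)
  read 0, top X: go to s1, push ε → (s1, 0, #)
  read 0, top #: go to s0, push ε → (s0, ε, ε)
All input consumed and the stack is empty.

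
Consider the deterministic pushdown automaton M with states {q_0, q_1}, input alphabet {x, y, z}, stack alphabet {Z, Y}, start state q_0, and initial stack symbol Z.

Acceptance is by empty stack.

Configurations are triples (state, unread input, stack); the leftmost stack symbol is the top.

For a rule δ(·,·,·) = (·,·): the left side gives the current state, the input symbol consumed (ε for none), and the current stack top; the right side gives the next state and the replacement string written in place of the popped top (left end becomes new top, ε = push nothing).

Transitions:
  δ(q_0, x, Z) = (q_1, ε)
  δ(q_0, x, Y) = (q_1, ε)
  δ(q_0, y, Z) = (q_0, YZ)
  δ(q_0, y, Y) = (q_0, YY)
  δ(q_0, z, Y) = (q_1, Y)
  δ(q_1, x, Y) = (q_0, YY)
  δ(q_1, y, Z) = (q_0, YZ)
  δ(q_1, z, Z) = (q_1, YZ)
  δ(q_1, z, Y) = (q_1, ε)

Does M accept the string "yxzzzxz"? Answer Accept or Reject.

Reject

(q_0, yxzzzxz, Z) ⊢ (q_0, xzzzxz, YZ) ⊢ (q_1, zzzxz, Z) ⊢ (q_1, zzxz, YZ) ⊢ (q_1, zxz, Z) ⊢ (q_1, xz, YZ) ⊢ (q_0, z, YYZ) ⊢ (q_1, ε, YYZ)
All input consumed; stack is YYZ, not empty, and no further ε-move applies.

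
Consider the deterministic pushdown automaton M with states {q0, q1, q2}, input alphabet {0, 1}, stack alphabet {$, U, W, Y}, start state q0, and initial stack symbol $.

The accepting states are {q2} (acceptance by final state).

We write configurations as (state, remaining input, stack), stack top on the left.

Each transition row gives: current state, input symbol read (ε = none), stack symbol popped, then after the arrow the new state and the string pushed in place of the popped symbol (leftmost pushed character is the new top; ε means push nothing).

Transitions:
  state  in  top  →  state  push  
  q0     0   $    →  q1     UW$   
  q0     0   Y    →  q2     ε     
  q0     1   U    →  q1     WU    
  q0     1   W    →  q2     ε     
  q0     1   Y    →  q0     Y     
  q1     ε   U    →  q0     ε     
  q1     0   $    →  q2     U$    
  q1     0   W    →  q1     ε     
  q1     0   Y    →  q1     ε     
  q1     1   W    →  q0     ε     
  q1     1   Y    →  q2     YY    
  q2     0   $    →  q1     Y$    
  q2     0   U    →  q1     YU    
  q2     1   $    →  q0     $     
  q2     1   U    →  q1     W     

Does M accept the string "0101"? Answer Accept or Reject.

(q0, 0101, $)
  read 0, top $: go to q1, push UW$ → (q1, 101, UW$)
  ε-move, top U: go to q0, push ε → (q0, 101, W$)
  read 1, top W: go to q2, push ε → (q2, 01, $)
  read 0, top $: go to q1, push Y$ → (q1, 1, Y$)
  read 1, top Y: go to q2, push YY → (q2, ε, YY$)
All input consumed; state q2 ∈ F.

Accept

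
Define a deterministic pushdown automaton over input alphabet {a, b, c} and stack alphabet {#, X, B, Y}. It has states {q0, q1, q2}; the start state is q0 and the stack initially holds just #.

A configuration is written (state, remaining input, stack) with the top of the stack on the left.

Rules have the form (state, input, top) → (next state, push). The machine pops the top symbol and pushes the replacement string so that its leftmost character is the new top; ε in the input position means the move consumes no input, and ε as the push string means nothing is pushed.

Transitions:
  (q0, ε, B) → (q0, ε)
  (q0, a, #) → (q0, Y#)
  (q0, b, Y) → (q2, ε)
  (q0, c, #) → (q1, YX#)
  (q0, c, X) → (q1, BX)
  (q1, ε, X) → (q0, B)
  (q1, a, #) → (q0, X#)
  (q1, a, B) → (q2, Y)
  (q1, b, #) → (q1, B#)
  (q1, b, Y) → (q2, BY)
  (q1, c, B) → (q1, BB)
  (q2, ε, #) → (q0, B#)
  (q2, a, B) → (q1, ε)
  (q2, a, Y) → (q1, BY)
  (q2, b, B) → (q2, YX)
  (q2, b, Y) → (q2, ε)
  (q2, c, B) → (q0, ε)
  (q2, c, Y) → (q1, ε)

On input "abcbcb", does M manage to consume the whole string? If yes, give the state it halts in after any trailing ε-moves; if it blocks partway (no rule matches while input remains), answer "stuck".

q2

(q0, abcbcb, #)
  read a, top #: go to q0, push Y# → (q0, bcbcb, Y#)
  read b, top Y: go to q2, push ε → (q2, cbcb, #)
  ε-move, top #: go to q0, push B# → (q0, cbcb, B#)
  ε-move, top B: go to q0, push ε → (q0, cbcb, #)
  read c, top #: go to q1, push YX# → (q1, bcb, YX#)
  read b, top Y: go to q2, push BY → (q2, cb, BYX#)
  read c, top B: go to q0, push ε → (q0, b, YX#)
  read b, top Y: go to q2, push ε → (q2, ε, X#)
All input consumed; M is in state q2.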